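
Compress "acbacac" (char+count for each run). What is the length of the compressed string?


Input: acbacac
Runs:
  'a' x 1 => "a1"
  'c' x 1 => "c1"
  'b' x 1 => "b1"
  'a' x 1 => "a1"
  'c' x 1 => "c1"
  'a' x 1 => "a1"
  'c' x 1 => "c1"
Compressed: "a1c1b1a1c1a1c1"
Compressed length: 14

14


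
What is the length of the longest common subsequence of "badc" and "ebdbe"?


LCS of "badc" and "ebdbe"
DP table:
           e    b    d    b    e
      0    0    0    0    0    0
  b   0    0    1    1    1    1
  a   0    0    1    1    1    1
  d   0    0    1    2    2    2
  c   0    0    1    2    2    2
LCS length = dp[4][5] = 2

2


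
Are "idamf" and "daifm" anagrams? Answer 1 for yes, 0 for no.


Strings: "idamf", "daifm"
Sorted first:  adfim
Sorted second: adfim
Sorted forms match => anagrams

1


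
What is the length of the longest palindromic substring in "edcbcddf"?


Input: "edcbcddf"
Checking substrings for palindromes:
  [1:6] "dcbcd" (len 5) => palindrome
  [2:5] "cbc" (len 3) => palindrome
  [5:7] "dd" (len 2) => palindrome
Longest palindromic substring: "dcbcd" with length 5

5


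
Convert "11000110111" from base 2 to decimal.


Input: "11000110111" in base 2
Positional expansion:
  Digit '1' (value 1) x 2^10 = 1024
  Digit '1' (value 1) x 2^9 = 512
  Digit '0' (value 0) x 2^8 = 0
  Digit '0' (value 0) x 2^7 = 0
  Digit '0' (value 0) x 2^6 = 0
  Digit '1' (value 1) x 2^5 = 32
  Digit '1' (value 1) x 2^4 = 16
  Digit '0' (value 0) x 2^3 = 0
  Digit '1' (value 1) x 2^2 = 4
  Digit '1' (value 1) x 2^1 = 2
  Digit '1' (value 1) x 2^0 = 1
Sum = 1591

1591


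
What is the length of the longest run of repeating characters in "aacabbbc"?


Input: "aacabbbc"
Scanning for longest run:
  Position 1 ('a'): continues run of 'a', length=2
  Position 2 ('c'): new char, reset run to 1
  Position 3 ('a'): new char, reset run to 1
  Position 4 ('b'): new char, reset run to 1
  Position 5 ('b'): continues run of 'b', length=2
  Position 6 ('b'): continues run of 'b', length=3
  Position 7 ('c'): new char, reset run to 1
Longest run: 'b' with length 3

3


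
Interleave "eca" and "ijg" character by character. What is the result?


Interleaving "eca" and "ijg":
  Position 0: 'e' from first, 'i' from second => "ei"
  Position 1: 'c' from first, 'j' from second => "cj"
  Position 2: 'a' from first, 'g' from second => "ag"
Result: eicjag

eicjag


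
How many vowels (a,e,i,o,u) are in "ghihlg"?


Input: ghihlg
Checking each character:
  'g' at position 0: consonant
  'h' at position 1: consonant
  'i' at position 2: vowel (running total: 1)
  'h' at position 3: consonant
  'l' at position 4: consonant
  'g' at position 5: consonant
Total vowels: 1

1


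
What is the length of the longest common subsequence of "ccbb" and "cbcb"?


LCS of "ccbb" and "cbcb"
DP table:
           c    b    c    b
      0    0    0    0    0
  c   0    1    1    1    1
  c   0    1    1    2    2
  b   0    1    2    2    3
  b   0    1    2    2    3
LCS length = dp[4][4] = 3

3


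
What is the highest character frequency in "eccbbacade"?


Input: eccbbacade
Character counts:
  'a': 2
  'b': 2
  'c': 3
  'd': 1
  'e': 2
Maximum frequency: 3

3


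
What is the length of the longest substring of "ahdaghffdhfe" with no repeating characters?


Input: "ahdaghffdhfe"
Sliding window (track last position of each char):
  Position 0 ('a'): window [0,0] length 1 -- new best
  Position 1 ('h'): window [0,1] length 2 -- new best
  Position 2 ('d'): window [0,2] length 3 -- new best
  Position 3 ('a'): repeat (last at 0), move window start to 1
  Position 3 ('a'): window [1,3] length 3
  Position 4 ('g'): window [1,4] length 4 -- new best
  Position 5 ('h'): repeat (last at 1), move window start to 2
  Position 5 ('h'): window [2,5] length 4
  Position 6 ('f'): window [2,6] length 5 -- new best
  Position 7 ('f'): repeat (last at 6), move window start to 7
  Position 7 ('f'): window [7,7] length 1
  Position 8 ('d'): window [7,8] length 2
  Position 9 ('h'): window [7,9] length 3
  Position 10 ('f'): repeat (last at 7), move window start to 8
  Position 10 ('f'): window [8,10] length 3
  Position 11 ('e'): window [8,11] length 4
Longest substring with no repeats: "daghf" with length 5

5


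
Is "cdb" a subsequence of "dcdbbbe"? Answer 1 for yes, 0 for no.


Check if "cdb" is a subsequence of "dcdbbbe"
Greedy scan:
  Position 0 ('d'): no match needed
  Position 1 ('c'): matches sub[0] = 'c'
  Position 2 ('d'): matches sub[1] = 'd'
  Position 3 ('b'): matches sub[2] = 'b'
  Position 4 ('b'): no match needed
  Position 5 ('b'): no match needed
  Position 6 ('e'): no match needed
All 3 characters matched => is a subsequence

1


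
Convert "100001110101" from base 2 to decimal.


Input: "100001110101" in base 2
Positional expansion:
  Digit '1' (value 1) x 2^11 = 2048
  Digit '0' (value 0) x 2^10 = 0
  Digit '0' (value 0) x 2^9 = 0
  Digit '0' (value 0) x 2^8 = 0
  Digit '0' (value 0) x 2^7 = 0
  Digit '1' (value 1) x 2^6 = 64
  Digit '1' (value 1) x 2^5 = 32
  Digit '1' (value 1) x 2^4 = 16
  Digit '0' (value 0) x 2^3 = 0
  Digit '1' (value 1) x 2^2 = 4
  Digit '0' (value 0) x 2^1 = 0
  Digit '1' (value 1) x 2^0 = 1
Sum = 2165

2165


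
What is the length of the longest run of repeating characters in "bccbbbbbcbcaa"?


Input: "bccbbbbbcbcaa"
Scanning for longest run:
  Position 1 ('c'): new char, reset run to 1
  Position 2 ('c'): continues run of 'c', length=2
  Position 3 ('b'): new char, reset run to 1
  Position 4 ('b'): continues run of 'b', length=2
  Position 5 ('b'): continues run of 'b', length=3
  Position 6 ('b'): continues run of 'b', length=4
  Position 7 ('b'): continues run of 'b', length=5
  Position 8 ('c'): new char, reset run to 1
  Position 9 ('b'): new char, reset run to 1
  Position 10 ('c'): new char, reset run to 1
  Position 11 ('a'): new char, reset run to 1
  Position 12 ('a'): continues run of 'a', length=2
Longest run: 'b' with length 5

5


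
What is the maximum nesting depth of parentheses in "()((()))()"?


Input: "()((()))()"
Tracking depth:
  Position 0 '(': depth becomes 1
  Position 1 ')': depth becomes 0
  Position 2 '(': depth becomes 1
  Position 3 '(': depth becomes 2
  Position 4 '(': depth becomes 3
  Position 5 ')': depth becomes 2
  Position 6 ')': depth becomes 1
  Position 7 ')': depth becomes 0
  Position 8 '(': depth becomes 1
  Position 9 ')': depth becomes 0
Maximum depth reached: 3

3


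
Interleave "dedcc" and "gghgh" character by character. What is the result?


Interleaving "dedcc" and "gghgh":
  Position 0: 'd' from first, 'g' from second => "dg"
  Position 1: 'e' from first, 'g' from second => "eg"
  Position 2: 'd' from first, 'h' from second => "dh"
  Position 3: 'c' from first, 'g' from second => "cg"
  Position 4: 'c' from first, 'h' from second => "ch"
Result: dgegdhcgch

dgegdhcgch


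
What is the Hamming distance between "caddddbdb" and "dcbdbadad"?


Comparing "caddddbdb" and "dcbdbadad" position by position:
  Position 0: 'c' vs 'd' => differ
  Position 1: 'a' vs 'c' => differ
  Position 2: 'd' vs 'b' => differ
  Position 3: 'd' vs 'd' => same
  Position 4: 'd' vs 'b' => differ
  Position 5: 'd' vs 'a' => differ
  Position 6: 'b' vs 'd' => differ
  Position 7: 'd' vs 'a' => differ
  Position 8: 'b' vs 'd' => differ
Total differences (Hamming distance): 8

8


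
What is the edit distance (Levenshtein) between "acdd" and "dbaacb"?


Computing edit distance: "acdd" -> "dbaacb"
DP table:
           d    b    a    a    c    b
      0    1    2    3    4    5    6
  a   1    1    2    2    3    4    5
  c   2    2    2    3    3    3    4
  d   3    2    3    3    4    4    4
  d   4    3    3    4    4    5    5
Edit distance = dp[4][6] = 5

5


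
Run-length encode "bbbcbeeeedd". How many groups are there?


Input: bbbcbeeeedd
Scanning for consecutive runs:
  Group 1: 'b' x 3 (positions 0-2)
  Group 2: 'c' x 1 (positions 3-3)
  Group 3: 'b' x 1 (positions 4-4)
  Group 4: 'e' x 4 (positions 5-8)
  Group 5: 'd' x 2 (positions 9-10)
Total groups: 5

5


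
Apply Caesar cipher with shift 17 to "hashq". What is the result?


Caesar cipher: shift "hashq" by 17
  'h' (pos 7) + 17 = pos 24 = 'y'
  'a' (pos 0) + 17 = pos 17 = 'r'
  's' (pos 18) + 17 = pos 9 = 'j'
  'h' (pos 7) + 17 = pos 24 = 'y'
  'q' (pos 16) + 17 = pos 7 = 'h'
Result: yrjyh

yrjyh


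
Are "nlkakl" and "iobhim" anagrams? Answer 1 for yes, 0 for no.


Strings: "nlkakl", "iobhim"
Sorted first:  akklln
Sorted second: bhiimo
Differ at position 0: 'a' vs 'b' => not anagrams

0


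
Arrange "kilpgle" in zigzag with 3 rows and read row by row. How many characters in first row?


Zigzag "kilpgle" into 3 rows:
Placing characters:
  'k' => row 0
  'i' => row 1
  'l' => row 2
  'p' => row 1
  'g' => row 0
  'l' => row 1
  'e' => row 2
Rows:
  Row 0: "kg"
  Row 1: "ipl"
  Row 2: "le"
First row length: 2

2


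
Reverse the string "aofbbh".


Input: aofbbh
Reading characters right to left:
  Position 5: 'h'
  Position 4: 'b'
  Position 3: 'b'
  Position 2: 'f'
  Position 1: 'o'
  Position 0: 'a'
Reversed: hbbfoa

hbbfoa


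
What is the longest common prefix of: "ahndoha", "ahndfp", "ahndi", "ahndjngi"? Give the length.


Words: ahndoha, ahndfp, ahndi, ahndjngi
  Position 0: all 'a' => match
  Position 1: all 'h' => match
  Position 2: all 'n' => match
  Position 3: all 'd' => match
  Position 4: ('o', 'f', 'i', 'j') => mismatch, stop
LCP = "ahnd" (length 4)

4


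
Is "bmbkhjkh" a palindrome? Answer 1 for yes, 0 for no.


Input: bmbkhjkh
Reversed: hkjhkbmb
  Compare pos 0 ('b') with pos 7 ('h'): MISMATCH
  Compare pos 1 ('m') with pos 6 ('k'): MISMATCH
  Compare pos 2 ('b') with pos 5 ('j'): MISMATCH
  Compare pos 3 ('k') with pos 4 ('h'): MISMATCH
Result: not a palindrome

0


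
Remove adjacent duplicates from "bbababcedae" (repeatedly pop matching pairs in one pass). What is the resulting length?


Input: bbababcedae
Stack-based adjacent duplicate removal:
  Read 'b': push. Stack: b
  Read 'b': matches stack top 'b' => pop. Stack: (empty)
  Read 'a': push. Stack: a
  Read 'b': push. Stack: ab
  Read 'a': push. Stack: aba
  Read 'b': push. Stack: abab
  Read 'c': push. Stack: ababc
  Read 'e': push. Stack: ababce
  Read 'd': push. Stack: ababced
  Read 'a': push. Stack: ababceda
  Read 'e': push. Stack: ababcedae
Final stack: "ababcedae" (length 9)

9


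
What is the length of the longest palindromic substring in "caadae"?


Input: "caadae"
Checking substrings for palindromes:
  [2:5] "ada" (len 3) => palindrome
  [1:3] "aa" (len 2) => palindrome
Longest palindromic substring: "ada" with length 3

3


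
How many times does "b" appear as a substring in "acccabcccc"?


Searching for "b" in "acccabcccc"
Scanning each position:
  Position 0: "a" => no
  Position 1: "c" => no
  Position 2: "c" => no
  Position 3: "c" => no
  Position 4: "a" => no
  Position 5: "b" => MATCH
  Position 6: "c" => no
  Position 7: "c" => no
  Position 8: "c" => no
  Position 9: "c" => no
Total occurrences: 1

1


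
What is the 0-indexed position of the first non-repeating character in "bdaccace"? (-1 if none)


Input: bdaccace
Character frequencies:
  'a': 2
  'b': 1
  'c': 3
  'd': 1
  'e': 1
Scanning left to right for freq == 1:
  Position 0 ('b'): unique! => answer = 0

0


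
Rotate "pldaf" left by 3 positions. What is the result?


Input: "pldaf", rotate left by 3
First 3 characters: "pld"
Remaining characters: "af"
Concatenate remaining + first: "af" + "pld" = "afpld"

afpld


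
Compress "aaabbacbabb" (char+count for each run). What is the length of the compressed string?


Input: aaabbacbabb
Runs:
  'a' x 3 => "a3"
  'b' x 2 => "b2"
  'a' x 1 => "a1"
  'c' x 1 => "c1"
  'b' x 1 => "b1"
  'a' x 1 => "a1"
  'b' x 2 => "b2"
Compressed: "a3b2a1c1b1a1b2"
Compressed length: 14

14


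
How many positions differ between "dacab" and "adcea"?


Comparing "dacab" and "adcea" position by position:
  Position 0: 'd' vs 'a' => DIFFER
  Position 1: 'a' vs 'd' => DIFFER
  Position 2: 'c' vs 'c' => same
  Position 3: 'a' vs 'e' => DIFFER
  Position 4: 'b' vs 'a' => DIFFER
Positions that differ: 4

4


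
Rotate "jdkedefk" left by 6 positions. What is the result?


Input: "jdkedefk", rotate left by 6
First 6 characters: "jdkede"
Remaining characters: "fk"
Concatenate remaining + first: "fk" + "jdkede" = "fkjdkede"

fkjdkede


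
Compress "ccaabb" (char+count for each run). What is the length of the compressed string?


Input: ccaabb
Runs:
  'c' x 2 => "c2"
  'a' x 2 => "a2"
  'b' x 2 => "b2"
Compressed: "c2a2b2"
Compressed length: 6

6


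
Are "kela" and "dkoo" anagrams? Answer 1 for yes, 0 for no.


Strings: "kela", "dkoo"
Sorted first:  aekl
Sorted second: dkoo
Differ at position 0: 'a' vs 'd' => not anagrams

0


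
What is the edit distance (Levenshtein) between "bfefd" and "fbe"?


Computing edit distance: "bfefd" -> "fbe"
DP table:
           f    b    e
      0    1    2    3
  b   1    1    1    2
  f   2    1    2    2
  e   3    2    2    2
  f   4    3    3    3
  d   5    4    4    4
Edit distance = dp[5][3] = 4

4


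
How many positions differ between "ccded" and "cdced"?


Comparing "ccded" and "cdced" position by position:
  Position 0: 'c' vs 'c' => same
  Position 1: 'c' vs 'd' => DIFFER
  Position 2: 'd' vs 'c' => DIFFER
  Position 3: 'e' vs 'e' => same
  Position 4: 'd' vs 'd' => same
Positions that differ: 2

2


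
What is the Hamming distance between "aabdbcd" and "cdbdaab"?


Comparing "aabdbcd" and "cdbdaab" position by position:
  Position 0: 'a' vs 'c' => differ
  Position 1: 'a' vs 'd' => differ
  Position 2: 'b' vs 'b' => same
  Position 3: 'd' vs 'd' => same
  Position 4: 'b' vs 'a' => differ
  Position 5: 'c' vs 'a' => differ
  Position 6: 'd' vs 'b' => differ
Total differences (Hamming distance): 5

5


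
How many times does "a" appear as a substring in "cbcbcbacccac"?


Searching for "a" in "cbcbcbacccac"
Scanning each position:
  Position 0: "c" => no
  Position 1: "b" => no
  Position 2: "c" => no
  Position 3: "b" => no
  Position 4: "c" => no
  Position 5: "b" => no
  Position 6: "a" => MATCH
  Position 7: "c" => no
  Position 8: "c" => no
  Position 9: "c" => no
  Position 10: "a" => MATCH
  Position 11: "c" => no
Total occurrences: 2

2


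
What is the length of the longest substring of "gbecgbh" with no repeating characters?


Input: "gbecgbh"
Sliding window (track last position of each char):
  Position 0 ('g'): window [0,0] length 1 -- new best
  Position 1 ('b'): window [0,1] length 2 -- new best
  Position 2 ('e'): window [0,2] length 3 -- new best
  Position 3 ('c'): window [0,3] length 4 -- new best
  Position 4 ('g'): repeat (last at 0), move window start to 1
  Position 4 ('g'): window [1,4] length 4
  Position 5 ('b'): repeat (last at 1), move window start to 2
  Position 5 ('b'): window [2,5] length 4
  Position 6 ('h'): window [2,6] length 5 -- new best
Longest substring with no repeats: "ecgbh" with length 5

5


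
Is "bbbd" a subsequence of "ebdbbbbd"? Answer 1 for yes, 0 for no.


Check if "bbbd" is a subsequence of "ebdbbbbd"
Greedy scan:
  Position 0 ('e'): no match needed
  Position 1 ('b'): matches sub[0] = 'b'
  Position 2 ('d'): no match needed
  Position 3 ('b'): matches sub[1] = 'b'
  Position 4 ('b'): matches sub[2] = 'b'
  Position 5 ('b'): no match needed
  Position 6 ('b'): no match needed
  Position 7 ('d'): matches sub[3] = 'd'
All 4 characters matched => is a subsequence

1


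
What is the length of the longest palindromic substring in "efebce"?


Input: "efebce"
Checking substrings for palindromes:
  [0:3] "efe" (len 3) => palindrome
Longest palindromic substring: "efe" with length 3

3


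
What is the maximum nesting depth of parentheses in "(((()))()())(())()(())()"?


Input: "(((()))()())(())()(())()"
Tracking depth:
  Position 0 '(': depth becomes 1
  Position 1 '(': depth becomes 2
  Position 2 '(': depth becomes 3
  Position 3 '(': depth becomes 4
  Position 4 ')': depth becomes 3
  Position 5 ')': depth becomes 2
  Position 6 ')': depth becomes 1
  Position 7 '(': depth becomes 2
  Position 8 ')': depth becomes 1
  Position 9 '(': depth becomes 2
  Position 10 ')': depth becomes 1
  Position 11 ')': depth becomes 0
  Position 12 '(': depth becomes 1
  Position 13 '(': depth becomes 2
  Position 14 ')': depth becomes 1
  Position 15 ')': depth becomes 0
  Position 16 '(': depth becomes 1
  Position 17 ')': depth becomes 0
  Position 18 '(': depth becomes 1
  Position 19 '(': depth becomes 2
  Position 20 ')': depth becomes 1
  Position 21 ')': depth becomes 0
  Position 22 '(': depth becomes 1
  Position 23 ')': depth becomes 0
Maximum depth reached: 4

4


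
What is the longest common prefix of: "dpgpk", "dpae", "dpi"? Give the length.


Words: dpgpk, dpae, dpi
  Position 0: all 'd' => match
  Position 1: all 'p' => match
  Position 2: ('g', 'a', 'i') => mismatch, stop
LCP = "dp" (length 2)

2


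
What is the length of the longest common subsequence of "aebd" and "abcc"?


LCS of "aebd" and "abcc"
DP table:
           a    b    c    c
      0    0    0    0    0
  a   0    1    1    1    1
  e   0    1    1    1    1
  b   0    1    2    2    2
  d   0    1    2    2    2
LCS length = dp[4][4] = 2

2


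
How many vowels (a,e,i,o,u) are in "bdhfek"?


Input: bdhfek
Checking each character:
  'b' at position 0: consonant
  'd' at position 1: consonant
  'h' at position 2: consonant
  'f' at position 3: consonant
  'e' at position 4: vowel (running total: 1)
  'k' at position 5: consonant
Total vowels: 1

1


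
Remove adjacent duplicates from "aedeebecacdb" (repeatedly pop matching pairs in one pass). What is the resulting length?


Input: aedeebecacdb
Stack-based adjacent duplicate removal:
  Read 'a': push. Stack: a
  Read 'e': push. Stack: ae
  Read 'd': push. Stack: aed
  Read 'e': push. Stack: aede
  Read 'e': matches stack top 'e' => pop. Stack: aed
  Read 'b': push. Stack: aedb
  Read 'e': push. Stack: aedbe
  Read 'c': push. Stack: aedbec
  Read 'a': push. Stack: aedbeca
  Read 'c': push. Stack: aedbecac
  Read 'd': push. Stack: aedbecacd
  Read 'b': push. Stack: aedbecacdb
Final stack: "aedbecacdb" (length 10)

10


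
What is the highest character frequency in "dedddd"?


Input: dedddd
Character counts:
  'd': 5
  'e': 1
Maximum frequency: 5

5


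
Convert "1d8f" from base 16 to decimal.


Input: "1d8f" in base 16
Positional expansion:
  Digit '1' (value 1) x 16^3 = 4096
  Digit 'd' (value 13) x 16^2 = 3328
  Digit '8' (value 8) x 16^1 = 128
  Digit 'f' (value 15) x 16^0 = 15
Sum = 7567

7567


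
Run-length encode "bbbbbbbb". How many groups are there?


Input: bbbbbbbb
Scanning for consecutive runs:
  Group 1: 'b' x 8 (positions 0-7)
Total groups: 1

1


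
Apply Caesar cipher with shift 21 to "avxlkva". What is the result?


Caesar cipher: shift "avxlkva" by 21
  'a' (pos 0) + 21 = pos 21 = 'v'
  'v' (pos 21) + 21 = pos 16 = 'q'
  'x' (pos 23) + 21 = pos 18 = 's'
  'l' (pos 11) + 21 = pos 6 = 'g'
  'k' (pos 10) + 21 = pos 5 = 'f'
  'v' (pos 21) + 21 = pos 16 = 'q'
  'a' (pos 0) + 21 = pos 21 = 'v'
Result: vqsgfqv

vqsgfqv


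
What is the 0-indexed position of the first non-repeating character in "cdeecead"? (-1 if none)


Input: cdeecead
Character frequencies:
  'a': 1
  'c': 2
  'd': 2
  'e': 3
Scanning left to right for freq == 1:
  Position 0 ('c'): freq=2, skip
  Position 1 ('d'): freq=2, skip
  Position 2 ('e'): freq=3, skip
  Position 3 ('e'): freq=3, skip
  Position 4 ('c'): freq=2, skip
  Position 5 ('e'): freq=3, skip
  Position 6 ('a'): unique! => answer = 6

6


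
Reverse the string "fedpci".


Input: fedpci
Reading characters right to left:
  Position 5: 'i'
  Position 4: 'c'
  Position 3: 'p'
  Position 2: 'd'
  Position 1: 'e'
  Position 0: 'f'
Reversed: icpdef

icpdef


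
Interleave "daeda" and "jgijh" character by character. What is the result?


Interleaving "daeda" and "jgijh":
  Position 0: 'd' from first, 'j' from second => "dj"
  Position 1: 'a' from first, 'g' from second => "ag"
  Position 2: 'e' from first, 'i' from second => "ei"
  Position 3: 'd' from first, 'j' from second => "dj"
  Position 4: 'a' from first, 'h' from second => "ah"
Result: djageidjah

djageidjah


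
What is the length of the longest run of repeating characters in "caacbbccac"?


Input: "caacbbccac"
Scanning for longest run:
  Position 1 ('a'): new char, reset run to 1
  Position 2 ('a'): continues run of 'a', length=2
  Position 3 ('c'): new char, reset run to 1
  Position 4 ('b'): new char, reset run to 1
  Position 5 ('b'): continues run of 'b', length=2
  Position 6 ('c'): new char, reset run to 1
  Position 7 ('c'): continues run of 'c', length=2
  Position 8 ('a'): new char, reset run to 1
  Position 9 ('c'): new char, reset run to 1
Longest run: 'a' with length 2

2


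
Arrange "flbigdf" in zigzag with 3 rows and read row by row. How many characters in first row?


Zigzag "flbigdf" into 3 rows:
Placing characters:
  'f' => row 0
  'l' => row 1
  'b' => row 2
  'i' => row 1
  'g' => row 0
  'd' => row 1
  'f' => row 2
Rows:
  Row 0: "fg"
  Row 1: "lid"
  Row 2: "bf"
First row length: 2

2


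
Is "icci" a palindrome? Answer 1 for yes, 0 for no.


Input: icci
Reversed: icci
  Compare pos 0 ('i') with pos 3 ('i'): match
  Compare pos 1 ('c') with pos 2 ('c'): match
Result: palindrome

1


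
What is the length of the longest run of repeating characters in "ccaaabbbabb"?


Input: "ccaaabbbabb"
Scanning for longest run:
  Position 1 ('c'): continues run of 'c', length=2
  Position 2 ('a'): new char, reset run to 1
  Position 3 ('a'): continues run of 'a', length=2
  Position 4 ('a'): continues run of 'a', length=3
  Position 5 ('b'): new char, reset run to 1
  Position 6 ('b'): continues run of 'b', length=2
  Position 7 ('b'): continues run of 'b', length=3
  Position 8 ('a'): new char, reset run to 1
  Position 9 ('b'): new char, reset run to 1
  Position 10 ('b'): continues run of 'b', length=2
Longest run: 'a' with length 3

3


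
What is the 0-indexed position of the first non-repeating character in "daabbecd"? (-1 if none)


Input: daabbecd
Character frequencies:
  'a': 2
  'b': 2
  'c': 1
  'd': 2
  'e': 1
Scanning left to right for freq == 1:
  Position 0 ('d'): freq=2, skip
  Position 1 ('a'): freq=2, skip
  Position 2 ('a'): freq=2, skip
  Position 3 ('b'): freq=2, skip
  Position 4 ('b'): freq=2, skip
  Position 5 ('e'): unique! => answer = 5

5


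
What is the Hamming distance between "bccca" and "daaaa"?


Comparing "bccca" and "daaaa" position by position:
  Position 0: 'b' vs 'd' => differ
  Position 1: 'c' vs 'a' => differ
  Position 2: 'c' vs 'a' => differ
  Position 3: 'c' vs 'a' => differ
  Position 4: 'a' vs 'a' => same
Total differences (Hamming distance): 4

4


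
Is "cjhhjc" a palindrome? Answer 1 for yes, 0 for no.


Input: cjhhjc
Reversed: cjhhjc
  Compare pos 0 ('c') with pos 5 ('c'): match
  Compare pos 1 ('j') with pos 4 ('j'): match
  Compare pos 2 ('h') with pos 3 ('h'): match
Result: palindrome

1


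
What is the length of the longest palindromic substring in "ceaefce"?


Input: "ceaefce"
Checking substrings for palindromes:
  [1:4] "eae" (len 3) => palindrome
Longest palindromic substring: "eae" with length 3

3


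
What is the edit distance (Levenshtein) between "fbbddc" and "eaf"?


Computing edit distance: "fbbddc" -> "eaf"
DP table:
           e    a    f
      0    1    2    3
  f   1    1    2    2
  b   2    2    2    3
  b   3    3    3    3
  d   4    4    4    4
  d   5    5    5    5
  c   6    6    6    6
Edit distance = dp[6][3] = 6

6


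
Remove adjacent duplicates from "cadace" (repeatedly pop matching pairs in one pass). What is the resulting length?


Input: cadace
Stack-based adjacent duplicate removal:
  Read 'c': push. Stack: c
  Read 'a': push. Stack: ca
  Read 'd': push. Stack: cad
  Read 'a': push. Stack: cada
  Read 'c': push. Stack: cadac
  Read 'e': push. Stack: cadace
Final stack: "cadace" (length 6)

6


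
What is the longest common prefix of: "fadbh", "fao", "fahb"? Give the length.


Words: fadbh, fao, fahb
  Position 0: all 'f' => match
  Position 1: all 'a' => match
  Position 2: ('d', 'o', 'h') => mismatch, stop
LCP = "fa" (length 2)

2


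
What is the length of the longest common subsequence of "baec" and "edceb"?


LCS of "baec" and "edceb"
DP table:
           e    d    c    e    b
      0    0    0    0    0    0
  b   0    0    0    0    0    1
  a   0    0    0    0    0    1
  e   0    1    1    1    1    1
  c   0    1    1    2    2    2
LCS length = dp[4][5] = 2

2


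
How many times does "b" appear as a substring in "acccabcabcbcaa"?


Searching for "b" in "acccabcabcbcaa"
Scanning each position:
  Position 0: "a" => no
  Position 1: "c" => no
  Position 2: "c" => no
  Position 3: "c" => no
  Position 4: "a" => no
  Position 5: "b" => MATCH
  Position 6: "c" => no
  Position 7: "a" => no
  Position 8: "b" => MATCH
  Position 9: "c" => no
  Position 10: "b" => MATCH
  Position 11: "c" => no
  Position 12: "a" => no
  Position 13: "a" => no
Total occurrences: 3

3


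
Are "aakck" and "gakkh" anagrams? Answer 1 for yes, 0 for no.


Strings: "aakck", "gakkh"
Sorted first:  aackk
Sorted second: aghkk
Differ at position 1: 'a' vs 'g' => not anagrams

0


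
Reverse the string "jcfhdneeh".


Input: jcfhdneeh
Reading characters right to left:
  Position 8: 'h'
  Position 7: 'e'
  Position 6: 'e'
  Position 5: 'n'
  Position 4: 'd'
  Position 3: 'h'
  Position 2: 'f'
  Position 1: 'c'
  Position 0: 'j'
Reversed: heendhfcj

heendhfcj


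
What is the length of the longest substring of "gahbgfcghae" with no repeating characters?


Input: "gahbgfcghae"
Sliding window (track last position of each char):
  Position 0 ('g'): window [0,0] length 1 -- new best
  Position 1 ('a'): window [0,1] length 2 -- new best
  Position 2 ('h'): window [0,2] length 3 -- new best
  Position 3 ('b'): window [0,3] length 4 -- new best
  Position 4 ('g'): repeat (last at 0), move window start to 1
  Position 4 ('g'): window [1,4] length 4
  Position 5 ('f'): window [1,5] length 5 -- new best
  Position 6 ('c'): window [1,6] length 6 -- new best
  Position 7 ('g'): repeat (last at 4), move window start to 5
  Position 7 ('g'): window [5,7] length 3
  Position 8 ('h'): window [5,8] length 4
  Position 9 ('a'): window [5,9] length 5
  Position 10 ('e'): window [5,10] length 6
Longest substring with no repeats: "ahbgfc" with length 6

6


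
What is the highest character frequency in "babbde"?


Input: babbde
Character counts:
  'a': 1
  'b': 3
  'd': 1
  'e': 1
Maximum frequency: 3

3


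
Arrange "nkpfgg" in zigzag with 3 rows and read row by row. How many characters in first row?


Zigzag "nkpfgg" into 3 rows:
Placing characters:
  'n' => row 0
  'k' => row 1
  'p' => row 2
  'f' => row 1
  'g' => row 0
  'g' => row 1
Rows:
  Row 0: "ng"
  Row 1: "kfg"
  Row 2: "p"
First row length: 2

2


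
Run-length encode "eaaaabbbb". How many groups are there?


Input: eaaaabbbb
Scanning for consecutive runs:
  Group 1: 'e' x 1 (positions 0-0)
  Group 2: 'a' x 4 (positions 1-4)
  Group 3: 'b' x 4 (positions 5-8)
Total groups: 3

3


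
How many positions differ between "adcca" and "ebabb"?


Comparing "adcca" and "ebabb" position by position:
  Position 0: 'a' vs 'e' => DIFFER
  Position 1: 'd' vs 'b' => DIFFER
  Position 2: 'c' vs 'a' => DIFFER
  Position 3: 'c' vs 'b' => DIFFER
  Position 4: 'a' vs 'b' => DIFFER
Positions that differ: 5

5


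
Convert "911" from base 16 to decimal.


Input: "911" in base 16
Positional expansion:
  Digit '9' (value 9) x 16^2 = 2304
  Digit '1' (value 1) x 16^1 = 16
  Digit '1' (value 1) x 16^0 = 1
Sum = 2321

2321


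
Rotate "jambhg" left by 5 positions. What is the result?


Input: "jambhg", rotate left by 5
First 5 characters: "jambh"
Remaining characters: "g"
Concatenate remaining + first: "g" + "jambh" = "gjambh"

gjambh


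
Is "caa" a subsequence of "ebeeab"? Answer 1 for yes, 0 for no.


Check if "caa" is a subsequence of "ebeeab"
Greedy scan:
  Position 0 ('e'): no match needed
  Position 1 ('b'): no match needed
  Position 2 ('e'): no match needed
  Position 3 ('e'): no match needed
  Position 4 ('a'): no match needed
  Position 5 ('b'): no match needed
Only matched 0/3 characters => not a subsequence

0


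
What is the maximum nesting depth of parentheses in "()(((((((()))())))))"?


Input: "()(((((((()))())))))"
Tracking depth:
  Position 0 '(': depth becomes 1
  Position 1 ')': depth becomes 0
  Position 2 '(': depth becomes 1
  Position 3 '(': depth becomes 2
  Position 4 '(': depth becomes 3
  Position 5 '(': depth becomes 4
  Position 6 '(': depth becomes 5
  Position 7 '(': depth becomes 6
  Position 8 '(': depth becomes 7
  Position 9 '(': depth becomes 8
  Position 10 ')': depth becomes 7
  Position 11 ')': depth becomes 6
  Position 12 ')': depth becomes 5
  Position 13 '(': depth becomes 6
  Position 14 ')': depth becomes 5
  Position 15 ')': depth becomes 4
  Position 16 ')': depth becomes 3
  Position 17 ')': depth becomes 2
  Position 18 ')': depth becomes 1
  Position 19 ')': depth becomes 0
Maximum depth reached: 8

8


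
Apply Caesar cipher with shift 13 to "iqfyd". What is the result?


Caesar cipher: shift "iqfyd" by 13
  'i' (pos 8) + 13 = pos 21 = 'v'
  'q' (pos 16) + 13 = pos 3 = 'd'
  'f' (pos 5) + 13 = pos 18 = 's'
  'y' (pos 24) + 13 = pos 11 = 'l'
  'd' (pos 3) + 13 = pos 16 = 'q'
Result: vdslq

vdslq


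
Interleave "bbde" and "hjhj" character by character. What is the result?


Interleaving "bbde" and "hjhj":
  Position 0: 'b' from first, 'h' from second => "bh"
  Position 1: 'b' from first, 'j' from second => "bj"
  Position 2: 'd' from first, 'h' from second => "dh"
  Position 3: 'e' from first, 'j' from second => "ej"
Result: bhbjdhej

bhbjdhej


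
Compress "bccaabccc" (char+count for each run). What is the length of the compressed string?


Input: bccaabccc
Runs:
  'b' x 1 => "b1"
  'c' x 2 => "c2"
  'a' x 2 => "a2"
  'b' x 1 => "b1"
  'c' x 3 => "c3"
Compressed: "b1c2a2b1c3"
Compressed length: 10

10


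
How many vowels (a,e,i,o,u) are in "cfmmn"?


Input: cfmmn
Checking each character:
  'c' at position 0: consonant
  'f' at position 1: consonant
  'm' at position 2: consonant
  'm' at position 3: consonant
  'n' at position 4: consonant
Total vowels: 0

0


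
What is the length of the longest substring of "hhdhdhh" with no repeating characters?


Input: "hhdhdhh"
Sliding window (track last position of each char):
  Position 0 ('h'): window [0,0] length 1 -- new best
  Position 1 ('h'): repeat (last at 0), move window start to 1
  Position 1 ('h'): window [1,1] length 1
  Position 2 ('d'): window [1,2] length 2 -- new best
  Position 3 ('h'): repeat (last at 1), move window start to 2
  Position 3 ('h'): window [2,3] length 2
  Position 4 ('d'): repeat (last at 2), move window start to 3
  Position 4 ('d'): window [3,4] length 2
  Position 5 ('h'): repeat (last at 3), move window start to 4
  Position 5 ('h'): window [4,5] length 2
  Position 6 ('h'): repeat (last at 5), move window start to 6
  Position 6 ('h'): window [6,6] length 1
Longest substring with no repeats: "hd" with length 2

2


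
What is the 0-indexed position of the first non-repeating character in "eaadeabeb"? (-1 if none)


Input: eaadeabeb
Character frequencies:
  'a': 3
  'b': 2
  'd': 1
  'e': 3
Scanning left to right for freq == 1:
  Position 0 ('e'): freq=3, skip
  Position 1 ('a'): freq=3, skip
  Position 2 ('a'): freq=3, skip
  Position 3 ('d'): unique! => answer = 3

3


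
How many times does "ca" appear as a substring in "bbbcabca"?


Searching for "ca" in "bbbcabca"
Scanning each position:
  Position 0: "bb" => no
  Position 1: "bb" => no
  Position 2: "bc" => no
  Position 3: "ca" => MATCH
  Position 4: "ab" => no
  Position 5: "bc" => no
  Position 6: "ca" => MATCH
Total occurrences: 2

2


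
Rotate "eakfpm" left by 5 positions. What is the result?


Input: "eakfpm", rotate left by 5
First 5 characters: "eakfp"
Remaining characters: "m"
Concatenate remaining + first: "m" + "eakfp" = "meakfp"

meakfp


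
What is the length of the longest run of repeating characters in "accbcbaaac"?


Input: "accbcbaaac"
Scanning for longest run:
  Position 1 ('c'): new char, reset run to 1
  Position 2 ('c'): continues run of 'c', length=2
  Position 3 ('b'): new char, reset run to 1
  Position 4 ('c'): new char, reset run to 1
  Position 5 ('b'): new char, reset run to 1
  Position 6 ('a'): new char, reset run to 1
  Position 7 ('a'): continues run of 'a', length=2
  Position 8 ('a'): continues run of 'a', length=3
  Position 9 ('c'): new char, reset run to 1
Longest run: 'a' with length 3

3


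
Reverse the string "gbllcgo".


Input: gbllcgo
Reading characters right to left:
  Position 6: 'o'
  Position 5: 'g'
  Position 4: 'c'
  Position 3: 'l'
  Position 2: 'l'
  Position 1: 'b'
  Position 0: 'g'
Reversed: ogcllbg

ogcllbg


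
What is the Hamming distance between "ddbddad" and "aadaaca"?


Comparing "ddbddad" and "aadaaca" position by position:
  Position 0: 'd' vs 'a' => differ
  Position 1: 'd' vs 'a' => differ
  Position 2: 'b' vs 'd' => differ
  Position 3: 'd' vs 'a' => differ
  Position 4: 'd' vs 'a' => differ
  Position 5: 'a' vs 'c' => differ
  Position 6: 'd' vs 'a' => differ
Total differences (Hamming distance): 7

7


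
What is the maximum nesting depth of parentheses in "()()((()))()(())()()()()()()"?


Input: "()()((()))()(())()()()()()()"
Tracking depth:
  Position 0 '(': depth becomes 1
  Position 1 ')': depth becomes 0
  Position 2 '(': depth becomes 1
  Position 3 ')': depth becomes 0
  Position 4 '(': depth becomes 1
  Position 5 '(': depth becomes 2
  Position 6 '(': depth becomes 3
  Position 7 ')': depth becomes 2
  Position 8 ')': depth becomes 1
  Position 9 ')': depth becomes 0
  Position 10 '(': depth becomes 1
  Position 11 ')': depth becomes 0
  Position 12 '(': depth becomes 1
  Position 13 '(': depth becomes 2
  Position 14 ')': depth becomes 1
  Position 15 ')': depth becomes 0
  Position 16 '(': depth becomes 1
  Position 17 ')': depth becomes 0
  Position 18 '(': depth becomes 1
  Position 19 ')': depth becomes 0
  Position 20 '(': depth becomes 1
  Position 21 ')': depth becomes 0
  Position 22 '(': depth becomes 1
  Position 23 ')': depth becomes 0
  Position 24 '(': depth becomes 1
  Position 25 ')': depth becomes 0
  Position 26 '(': depth becomes 1
  Position 27 ')': depth becomes 0
Maximum depth reached: 3

3


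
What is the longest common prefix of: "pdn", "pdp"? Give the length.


Words: pdn, pdp
  Position 0: all 'p' => match
  Position 1: all 'd' => match
  Position 2: ('n', 'p') => mismatch, stop
LCP = "pd" (length 2)

2


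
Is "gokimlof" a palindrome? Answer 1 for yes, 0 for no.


Input: gokimlof
Reversed: folmikog
  Compare pos 0 ('g') with pos 7 ('f'): MISMATCH
  Compare pos 1 ('o') with pos 6 ('o'): match
  Compare pos 2 ('k') with pos 5 ('l'): MISMATCH
  Compare pos 3 ('i') with pos 4 ('m'): MISMATCH
Result: not a palindrome

0


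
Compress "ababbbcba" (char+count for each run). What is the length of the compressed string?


Input: ababbbcba
Runs:
  'a' x 1 => "a1"
  'b' x 1 => "b1"
  'a' x 1 => "a1"
  'b' x 3 => "b3"
  'c' x 1 => "c1"
  'b' x 1 => "b1"
  'a' x 1 => "a1"
Compressed: "a1b1a1b3c1b1a1"
Compressed length: 14

14


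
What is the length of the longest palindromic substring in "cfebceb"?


Input: "cfebceb"
Checking substrings for palindromes:
  No multi-char palindromic substrings found
Longest palindromic substring: "c" with length 1

1


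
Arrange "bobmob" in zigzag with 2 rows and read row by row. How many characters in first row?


Zigzag "bobmob" into 2 rows:
Placing characters:
  'b' => row 0
  'o' => row 1
  'b' => row 0
  'm' => row 1
  'o' => row 0
  'b' => row 1
Rows:
  Row 0: "bbo"
  Row 1: "omb"
First row length: 3

3


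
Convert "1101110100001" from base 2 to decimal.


Input: "1101110100001" in base 2
Positional expansion:
  Digit '1' (value 1) x 2^12 = 4096
  Digit '1' (value 1) x 2^11 = 2048
  Digit '0' (value 0) x 2^10 = 0
  Digit '1' (value 1) x 2^9 = 512
  Digit '1' (value 1) x 2^8 = 256
  Digit '1' (value 1) x 2^7 = 128
  Digit '0' (value 0) x 2^6 = 0
  Digit '1' (value 1) x 2^5 = 32
  Digit '0' (value 0) x 2^4 = 0
  Digit '0' (value 0) x 2^3 = 0
  Digit '0' (value 0) x 2^2 = 0
  Digit '0' (value 0) x 2^1 = 0
  Digit '1' (value 1) x 2^0 = 1
Sum = 7073

7073


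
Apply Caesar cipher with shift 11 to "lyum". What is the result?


Caesar cipher: shift "lyum" by 11
  'l' (pos 11) + 11 = pos 22 = 'w'
  'y' (pos 24) + 11 = pos 9 = 'j'
  'u' (pos 20) + 11 = pos 5 = 'f'
  'm' (pos 12) + 11 = pos 23 = 'x'
Result: wjfx

wjfx


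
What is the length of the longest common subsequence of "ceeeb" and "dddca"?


LCS of "ceeeb" and "dddca"
DP table:
           d    d    d    c    a
      0    0    0    0    0    0
  c   0    0    0    0    1    1
  e   0    0    0    0    1    1
  e   0    0    0    0    1    1
  e   0    0    0    0    1    1
  b   0    0    0    0    1    1
LCS length = dp[5][5] = 1

1


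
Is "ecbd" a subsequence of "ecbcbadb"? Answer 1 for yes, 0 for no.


Check if "ecbd" is a subsequence of "ecbcbadb"
Greedy scan:
  Position 0 ('e'): matches sub[0] = 'e'
  Position 1 ('c'): matches sub[1] = 'c'
  Position 2 ('b'): matches sub[2] = 'b'
  Position 3 ('c'): no match needed
  Position 4 ('b'): no match needed
  Position 5 ('a'): no match needed
  Position 6 ('d'): matches sub[3] = 'd'
  Position 7 ('b'): no match needed
All 4 characters matched => is a subsequence

1


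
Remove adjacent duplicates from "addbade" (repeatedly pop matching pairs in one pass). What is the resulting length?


Input: addbade
Stack-based adjacent duplicate removal:
  Read 'a': push. Stack: a
  Read 'd': push. Stack: ad
  Read 'd': matches stack top 'd' => pop. Stack: a
  Read 'b': push. Stack: ab
  Read 'a': push. Stack: aba
  Read 'd': push. Stack: abad
  Read 'e': push. Stack: abade
Final stack: "abade" (length 5)

5


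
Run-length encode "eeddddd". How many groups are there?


Input: eeddddd
Scanning for consecutive runs:
  Group 1: 'e' x 2 (positions 0-1)
  Group 2: 'd' x 5 (positions 2-6)
Total groups: 2

2


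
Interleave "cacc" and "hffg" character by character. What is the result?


Interleaving "cacc" and "hffg":
  Position 0: 'c' from first, 'h' from second => "ch"
  Position 1: 'a' from first, 'f' from second => "af"
  Position 2: 'c' from first, 'f' from second => "cf"
  Position 3: 'c' from first, 'g' from second => "cg"
Result: chafcfcg

chafcfcg


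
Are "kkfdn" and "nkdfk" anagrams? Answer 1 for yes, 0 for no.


Strings: "kkfdn", "nkdfk"
Sorted first:  dfkkn
Sorted second: dfkkn
Sorted forms match => anagrams

1


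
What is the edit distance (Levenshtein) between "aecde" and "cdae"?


Computing edit distance: "aecde" -> "cdae"
DP table:
           c    d    a    e
      0    1    2    3    4
  a   1    1    2    2    3
  e   2    2    2    3    2
  c   3    2    3    3    3
  d   4    3    2    3    4
  e   5    4    3    3    3
Edit distance = dp[5][4] = 3

3


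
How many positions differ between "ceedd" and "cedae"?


Comparing "ceedd" and "cedae" position by position:
  Position 0: 'c' vs 'c' => same
  Position 1: 'e' vs 'e' => same
  Position 2: 'e' vs 'd' => DIFFER
  Position 3: 'd' vs 'a' => DIFFER
  Position 4: 'd' vs 'e' => DIFFER
Positions that differ: 3

3


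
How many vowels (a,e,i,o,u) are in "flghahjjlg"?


Input: flghahjjlg
Checking each character:
  'f' at position 0: consonant
  'l' at position 1: consonant
  'g' at position 2: consonant
  'h' at position 3: consonant
  'a' at position 4: vowel (running total: 1)
  'h' at position 5: consonant
  'j' at position 6: consonant
  'j' at position 7: consonant
  'l' at position 8: consonant
  'g' at position 9: consonant
Total vowels: 1

1
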